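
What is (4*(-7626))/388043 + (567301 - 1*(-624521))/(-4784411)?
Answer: -608421857490/1856557197673 ≈ -0.32771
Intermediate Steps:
(4*(-7626))/388043 + (567301 - 1*(-624521))/(-4784411) = -30504*1/388043 + (567301 + 624521)*(-1/4784411) = -30504/388043 + 1191822*(-1/4784411) = -30504/388043 - 1191822/4784411 = -608421857490/1856557197673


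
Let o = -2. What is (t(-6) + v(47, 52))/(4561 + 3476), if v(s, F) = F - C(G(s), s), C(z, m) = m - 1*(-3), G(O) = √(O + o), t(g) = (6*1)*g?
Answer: -34/8037 ≈ -0.0042304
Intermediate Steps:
t(g) = 6*g
G(O) = √(-2 + O) (G(O) = √(O - 2) = √(-2 + O))
C(z, m) = 3 + m (C(z, m) = m + 3 = 3 + m)
v(s, F) = -3 + F - s (v(s, F) = F - (3 + s) = F + (-3 - s) = -3 + F - s)
(t(-6) + v(47, 52))/(4561 + 3476) = (6*(-6) + (-3 + 52 - 1*47))/(4561 + 3476) = (-36 + (-3 + 52 - 47))/8037 = (-36 + 2)*(1/8037) = -34*1/8037 = -34/8037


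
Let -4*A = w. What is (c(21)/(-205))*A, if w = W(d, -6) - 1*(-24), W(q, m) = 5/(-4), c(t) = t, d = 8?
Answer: 1911/3280 ≈ 0.58262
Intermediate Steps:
W(q, m) = -5/4 (W(q, m) = 5*(-¼) = -5/4)
w = 91/4 (w = -5/4 - 1*(-24) = -5/4 + 24 = 91/4 ≈ 22.750)
A = -91/16 (A = -¼*91/4 = -91/16 ≈ -5.6875)
(c(21)/(-205))*A = (21/(-205))*(-91/16) = (21*(-1/205))*(-91/16) = -21/205*(-91/16) = 1911/3280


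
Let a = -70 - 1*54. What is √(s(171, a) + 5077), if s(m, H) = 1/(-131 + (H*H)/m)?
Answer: √10022076874/1405 ≈ 71.253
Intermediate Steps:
a = -124 (a = -70 - 54 = -124)
s(m, H) = 1/(-131 + H²/m)
√(s(171, a) + 5077) = √(171/((-124)² - 131*171) + 5077) = √(171/(15376 - 22401) + 5077) = √(171/(-7025) + 5077) = √(171*(-1/7025) + 5077) = √(-171/7025 + 5077) = √(35665754/7025) = √10022076874/1405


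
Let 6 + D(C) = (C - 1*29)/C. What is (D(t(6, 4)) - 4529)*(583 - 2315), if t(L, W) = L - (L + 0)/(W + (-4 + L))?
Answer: 39314668/5 ≈ 7.8629e+6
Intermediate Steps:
t(L, W) = L - L/(-4 + L + W)
D(C) = -6 + (-29 + C)/C (D(C) = -6 + (C - 1*29)/C = -6 + (C - 29)/C = -6 + (-29 + C)/C)
(D(t(6, 4)) - 4529)*(583 - 2315) = ((-5 - 29*(-4 + 6 + 4)/(6*(-5 + 6 + 4))) - 4529)*(583 - 2315) = ((-5 - 29/(6*5/6)) - 4529)*(-1732) = ((-5 - 29/(6*(⅙)*5)) - 4529)*(-1732) = ((-5 - 29/5) - 4529)*(-1732) = (-54/5 - 4529)*(-1732) = -22699/5*(-1732) = 39314668/5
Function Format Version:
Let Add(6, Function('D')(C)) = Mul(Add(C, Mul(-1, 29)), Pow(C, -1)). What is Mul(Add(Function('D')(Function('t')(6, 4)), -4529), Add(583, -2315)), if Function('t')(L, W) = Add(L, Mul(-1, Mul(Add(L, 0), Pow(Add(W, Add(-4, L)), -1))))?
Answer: Rational(39314668, 5) ≈ 7.8629e+6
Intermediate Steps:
Function('t')(L, W) = Add(L, Mul(-1, L, Pow(Add(-4, L, W), -1))) (Function('t')(L, W) = Add(L, Mul(-1, Mul(L, Pow(Add(-4, L, W), -1)))) = Add(L, Mul(-1, L, Pow(Add(-4, L, W), -1))))
Function('D')(C) = Add(-6, Mul(Pow(C, -1), Add(-29, C))) (Function('D')(C) = Add(-6, Mul(Add(C, Mul(-1, 29)), Pow(C, -1))) = Add(-6, Mul(Add(C, -29), Pow(C, -1))) = Add(-6, Mul(Add(-29, C), Pow(C, -1))) = Add(-6, Mul(Pow(C, -1), Add(-29, C))))
Mul(Add(Function('D')(Function('t')(6, 4)), -4529), Add(583, -2315)) = Mul(Add(Add(-5, Mul(-29, Pow(Mul(6, Pow(Add(-4, 6, 4), -1), Add(-5, 6, 4)), -1))), -4529), Add(583, -2315)) = Mul(Add(Add(-5, Mul(-29, Pow(Mul(6, Pow(6, -1), 5), -1))), -4529), -1732) = Mul(Add(Add(-5, Mul(-29, Pow(Mul(6, Rational(1, 6), 5), -1))), -4529), -1732) = Mul(Add(Add(-5, Mul(-29, Pow(5, -1))), -4529), -1732) = Mul(Add(Add(-5, Mul(-29, Rational(1, 5))), -4529), -1732) = Mul(Add(Add(-5, Rational(-29, 5)), -4529), -1732) = Mul(Add(Rational(-54, 5), -4529), -1732) = Mul(Rational(-22699, 5), -1732) = Rational(39314668, 5)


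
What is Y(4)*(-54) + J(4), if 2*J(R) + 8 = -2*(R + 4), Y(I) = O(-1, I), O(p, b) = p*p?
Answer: -66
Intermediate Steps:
O(p, b) = p²
Y(I) = 1 (Y(I) = (-1)² = 1)
J(R) = -8 - R (J(R) = -4 + (-2*(R + 4))/2 = -4 + (-2*(4 + R))/2 = -4 + (-8 - 2*R)/2 = -4 + (-4 - R) = -8 - R)
Y(4)*(-54) + J(4) = 1*(-54) + (-8 - 1*4) = -54 + (-8 - 4) = -54 - 12 = -66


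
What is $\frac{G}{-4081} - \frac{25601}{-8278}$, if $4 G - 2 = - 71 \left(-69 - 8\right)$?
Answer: $\frac{186319171}{67565036} \approx 2.7576$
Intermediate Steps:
$G = \frac{5469}{4}$ ($G = \frac{1}{2} + \frac{\left(-71\right) \left(-69 - 8\right)}{4} = \frac{1}{2} + \frac{\left(-71\right) \left(-77\right)}{4} = \frac{1}{2} + \frac{1}{4} \cdot 5467 = \frac{1}{2} + \frac{5467}{4} = \frac{5469}{4} \approx 1367.3$)
$\frac{G}{-4081} - \frac{25601}{-8278} = \frac{5469}{4 \left(-4081\right)} - \frac{25601}{-8278} = \frac{5469}{4} \left(- \frac{1}{4081}\right) - - \frac{25601}{8278} = - \frac{5469}{16324} + \frac{25601}{8278} = \frac{186319171}{67565036}$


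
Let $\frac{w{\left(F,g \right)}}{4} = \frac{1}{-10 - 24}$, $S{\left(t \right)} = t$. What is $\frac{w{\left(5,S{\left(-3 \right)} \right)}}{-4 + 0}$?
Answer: $\frac{1}{34} \approx 0.029412$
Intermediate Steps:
$w{\left(F,g \right)} = - \frac{2}{17}$ ($w{\left(F,g \right)} = \frac{4}{-10 - 24} = \frac{4}{-34} = 4 \left(- \frac{1}{34}\right) = - \frac{2}{17}$)
$\frac{w{\left(5,S{\left(-3 \right)} \right)}}{-4 + 0} = - \frac{2}{17 \left(-4 + 0\right)} = - \frac{2}{17 \left(-4\right)} = \left(- \frac{2}{17}\right) \left(- \frac{1}{4}\right) = \frac{1}{34}$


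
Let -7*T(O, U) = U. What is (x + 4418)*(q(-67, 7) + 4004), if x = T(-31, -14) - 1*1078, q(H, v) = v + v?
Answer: 13428156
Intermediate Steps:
q(H, v) = 2*v
T(O, U) = -U/7
x = -1076 (x = -1/7*(-14) - 1*1078 = 2 - 1078 = -1076)
(x + 4418)*(q(-67, 7) + 4004) = (-1076 + 4418)*(2*7 + 4004) = 3342*(14 + 4004) = 3342*4018 = 13428156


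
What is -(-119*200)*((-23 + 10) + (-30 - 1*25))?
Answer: -1618400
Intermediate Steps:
-(-119*200)*((-23 + 10) + (-30 - 1*25)) = -(-23800)*(-13 + (-30 - 25)) = -(-23800)*(-13 - 55) = -(-23800)*(-68) = -1*1618400 = -1618400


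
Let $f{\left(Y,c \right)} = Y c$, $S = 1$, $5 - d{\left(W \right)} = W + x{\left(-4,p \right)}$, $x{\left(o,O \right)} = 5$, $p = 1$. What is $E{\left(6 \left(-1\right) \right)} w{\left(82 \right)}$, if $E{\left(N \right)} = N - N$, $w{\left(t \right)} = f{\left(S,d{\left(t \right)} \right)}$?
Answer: $0$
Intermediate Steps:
$d{\left(W \right)} = - W$ ($d{\left(W \right)} = 5 - \left(W + 5\right) = 5 - \left(5 + W\right) = - W$)
$w{\left(t \right)} = - t$ ($w{\left(t \right)} = 1 \left(- t\right) = - t$)
$E{\left(N \right)} = 0$
$E{\left(6 \left(-1\right) \right)} w{\left(82 \right)} = 0 \left(\left(-1\right) 82\right) = 0 \left(-82\right) = 0$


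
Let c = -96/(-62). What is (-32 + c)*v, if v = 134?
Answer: -126496/31 ≈ -4080.5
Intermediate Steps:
c = 48/31 (c = -96*(-1/62) = 48/31 ≈ 1.5484)
(-32 + c)*v = (-32 + 48/31)*134 = -944/31*134 = -126496/31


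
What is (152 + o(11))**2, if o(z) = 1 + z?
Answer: 26896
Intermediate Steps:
(152 + o(11))**2 = (152 + (1 + 11))**2 = (152 + 12)**2 = 164**2 = 26896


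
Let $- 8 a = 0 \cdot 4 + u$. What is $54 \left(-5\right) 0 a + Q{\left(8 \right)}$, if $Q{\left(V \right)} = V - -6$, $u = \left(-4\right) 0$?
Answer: $14$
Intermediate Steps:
$u = 0$
$Q{\left(V \right)} = 6 + V$ ($Q{\left(V \right)} = V + 6 = 6 + V$)
$a = 0$ ($a = - \frac{0 \cdot 4 + 0}{8} = - \frac{0 + 0}{8} = \left(- \frac{1}{8}\right) 0 = 0$)
$54 \left(-5\right) 0 a + Q{\left(8 \right)} = 54 \left(-5\right) 0 \cdot 0 + \left(6 + 8\right) = 54 \cdot 0 \cdot 0 + 14 = 54 \cdot 0 + 14 = 0 + 14 = 14$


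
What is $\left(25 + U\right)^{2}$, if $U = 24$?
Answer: $2401$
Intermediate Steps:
$\left(25 + U\right)^{2} = \left(25 + 24\right)^{2} = 49^{2} = 2401$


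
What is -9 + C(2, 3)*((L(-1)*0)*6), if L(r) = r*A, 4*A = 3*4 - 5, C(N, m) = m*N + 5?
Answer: -9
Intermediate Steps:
C(N, m) = 5 + N*m (C(N, m) = N*m + 5 = 5 + N*m)
A = 7/4 (A = (3*4 - 5)/4 = (12 - 5)/4 = (¼)*7 = 7/4 ≈ 1.7500)
L(r) = 7*r/4 (L(r) = r*(7/4) = 7*r/4)
-9 + C(2, 3)*((L(-1)*0)*6) = -9 + (5 + 2*3)*((((7/4)*(-1))*0)*6) = -9 + (5 + 6)*(-7/4*0*6) = -9 + 11*(0*6) = -9 + 11*0 = -9 + 0 = -9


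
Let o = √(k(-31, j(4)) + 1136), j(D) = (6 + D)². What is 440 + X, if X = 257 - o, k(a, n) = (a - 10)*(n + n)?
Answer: 697 - 2*I*√1766 ≈ 697.0 - 84.048*I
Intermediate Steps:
k(a, n) = 2*n*(-10 + a) (k(a, n) = (-10 + a)*(2*n) = 2*n*(-10 + a))
o = 2*I*√1766 (o = √(2*(6 + 4)²*(-10 - 31) + 1136) = √(2*10²*(-41) + 1136) = √(2*100*(-41) + 1136) = √(-8200 + 1136) = √(-7064) = 2*I*√1766 ≈ 84.048*I)
X = 257 - 2*I*√1766 ≈ 257.0 - 84.048*I
440 + X = 440 + (257 - 2*I*√1766) = 697 - 2*I*√1766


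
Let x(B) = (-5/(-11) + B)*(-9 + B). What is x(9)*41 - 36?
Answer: -36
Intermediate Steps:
x(B) = (-9 + B)*(5/11 + B) (x(B) = (-5*(-1/11) + B)*(-9 + B) = (5/11 + B)*(-9 + B) = (-9 + B)*(5/11 + B))
x(9)*41 - 36 = (-45/11 + 9² - 94/11*9)*41 - 36 = (-45/11 + 81 - 846/11)*41 - 36 = 0*41 - 36 = 0 - 36 = -36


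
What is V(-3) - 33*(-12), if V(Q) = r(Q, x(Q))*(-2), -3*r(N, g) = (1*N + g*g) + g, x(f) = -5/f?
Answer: 10718/27 ≈ 396.96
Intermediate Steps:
r(N, g) = -N/3 - g/3 - g²/3 (r(N, g) = -((1*N + g*g) + g)/3 = -((N + g²) + g)/3 = -(N + g + g²)/3 = -N/3 - g/3 - g²/3)
V(Q) = -10/(3*Q) + 2*Q/3 + 50/(3*Q²) (V(Q) = (-Q/3 - (-5)/(3*Q) - 25/Q²/3)*(-2) = (-Q/3 + 5/(3*Q) - 25/(3*Q²))*(-2) = (-25/(3*Q²) - Q/3 + 5/(3*Q))*(-2) = -10/(3*Q) + 2*Q/3 + 50/(3*Q²))
V(-3) - 33*(-12) = (⅔)*(25 + (-3)³ - 5*(-3))/(-3)² - 33*(-12) = (⅔)*(⅑)*(25 - 27 + 15) + 396 = (⅔)*(⅑)*13 + 396 = 26/27 + 396 = 10718/27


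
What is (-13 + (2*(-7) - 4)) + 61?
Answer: 30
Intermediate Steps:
(-13 + (2*(-7) - 4)) + 61 = (-13 + (-14 - 4)) + 61 = (-13 - 18) + 61 = -31 + 61 = 30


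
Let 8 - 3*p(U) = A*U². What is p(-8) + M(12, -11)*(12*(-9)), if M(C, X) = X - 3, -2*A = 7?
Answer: 4768/3 ≈ 1589.3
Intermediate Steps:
A = -7/2 (A = -½*7 = -7/2 ≈ -3.5000)
M(C, X) = -3 + X
p(U) = 8/3 + 7*U²/6 (p(U) = 8/3 - (-7)*U²/6 = 8/3 + 7*U²/6)
p(-8) + M(12, -11)*(12*(-9)) = (8/3 + (7/6)*(-8)²) + (-3 - 11)*(12*(-9)) = (8/3 + (7/6)*64) - 14*(-108) = (8/3 + 224/3) + 1512 = 232/3 + 1512 = 4768/3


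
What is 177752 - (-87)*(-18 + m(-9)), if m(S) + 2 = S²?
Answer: 183059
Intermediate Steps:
m(S) = -2 + S²
177752 - (-87)*(-18 + m(-9)) = 177752 - (-87)*(-18 + (-2 + (-9)²)) = 177752 - (-87)*(-18 + (-2 + 81)) = 177752 - (-87)*(-18 + 79) = 177752 - (-87)*61 = 177752 - 1*(-5307) = 177752 + 5307 = 183059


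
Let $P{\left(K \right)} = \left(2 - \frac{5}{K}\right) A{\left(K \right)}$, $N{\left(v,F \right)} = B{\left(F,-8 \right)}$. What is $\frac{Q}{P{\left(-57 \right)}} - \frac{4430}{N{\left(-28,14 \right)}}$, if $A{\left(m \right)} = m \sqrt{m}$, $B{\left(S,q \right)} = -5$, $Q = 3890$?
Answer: $886 + \frac{3890 i \sqrt{57}}{6783} \approx 886.0 + 4.3298 i$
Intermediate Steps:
$A{\left(m \right)} = m^{\frac{3}{2}}$
$N{\left(v,F \right)} = -5$
$P{\left(K \right)} = K^{\frac{3}{2}} \left(2 - \frac{5}{K}\right)$ ($P{\left(K \right)} = \left(2 - \frac{5}{K}\right) K^{\frac{3}{2}} = K^{\frac{3}{2}} \left(2 - \frac{5}{K}\right)$)
$\frac{Q}{P{\left(-57 \right)}} - \frac{4430}{N{\left(-28,14 \right)}} = \frac{3890}{\sqrt{-57} \left(-5 + 2 \left(-57\right)\right)} - \frac{4430}{-5} = \frac{3890}{i \sqrt{57} \left(-5 - 114\right)} - -886 = \frac{3890}{i \sqrt{57} \left(-119\right)} + 886 = \frac{3890}{\left(-119\right) i \sqrt{57}} + 886 = 3890 \frac{i \sqrt{57}}{6783} + 886 = \frac{3890 i \sqrt{57}}{6783} + 886 = 886 + \frac{3890 i \sqrt{57}}{6783}$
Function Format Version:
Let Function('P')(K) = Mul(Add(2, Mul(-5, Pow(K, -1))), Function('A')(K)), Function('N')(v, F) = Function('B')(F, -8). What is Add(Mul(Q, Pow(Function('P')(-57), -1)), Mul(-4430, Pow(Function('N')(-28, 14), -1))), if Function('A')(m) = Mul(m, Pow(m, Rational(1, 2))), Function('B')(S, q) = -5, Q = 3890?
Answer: Add(886, Mul(Rational(3890, 6783), I, Pow(57, Rational(1, 2)))) ≈ Add(886.00, Mul(4.3298, I))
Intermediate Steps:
Function('A')(m) = Pow(m, Rational(3, 2))
Function('N')(v, F) = -5
Function('P')(K) = Mul(Pow(K, Rational(3, 2)), Add(2, Mul(-5, Pow(K, -1)))) (Function('P')(K) = Mul(Add(2, Mul(-5, Pow(K, -1))), Pow(K, Rational(3, 2))) = Mul(Pow(K, Rational(3, 2)), Add(2, Mul(-5, Pow(K, -1)))))
Add(Mul(Q, Pow(Function('P')(-57), -1)), Mul(-4430, Pow(Function('N')(-28, 14), -1))) = Add(Mul(3890, Pow(Mul(Pow(-57, Rational(1, 2)), Add(-5, Mul(2, -57))), -1)), Mul(-4430, Pow(-5, -1))) = Add(Mul(3890, Pow(Mul(Mul(I, Pow(57, Rational(1, 2))), Add(-5, -114)), -1)), Mul(-4430, Rational(-1, 5))) = Add(Mul(3890, Pow(Mul(Mul(I, Pow(57, Rational(1, 2))), -119), -1)), 886) = Add(Mul(3890, Pow(Mul(-119, I, Pow(57, Rational(1, 2))), -1)), 886) = Add(Mul(3890, Mul(Rational(1, 6783), I, Pow(57, Rational(1, 2)))), 886) = Add(Mul(Rational(3890, 6783), I, Pow(57, Rational(1, 2))), 886) = Add(886, Mul(Rational(3890, 6783), I, Pow(57, Rational(1, 2))))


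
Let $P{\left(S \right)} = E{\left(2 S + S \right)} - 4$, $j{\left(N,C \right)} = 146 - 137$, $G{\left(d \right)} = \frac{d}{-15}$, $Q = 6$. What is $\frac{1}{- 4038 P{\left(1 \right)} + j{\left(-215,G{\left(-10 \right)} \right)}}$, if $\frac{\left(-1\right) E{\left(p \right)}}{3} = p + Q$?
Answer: $\frac{1}{125187} \approx 7.9881 \cdot 10^{-6}$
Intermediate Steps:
$G{\left(d \right)} = - \frac{d}{15}$ ($G{\left(d \right)} = d \left(- \frac{1}{15}\right) = - \frac{d}{15}$)
$E{\left(p \right)} = -18 - 3 p$ ($E{\left(p \right)} = - 3 \left(p + 6\right) = - 3 \left(6 + p\right) = -18 - 3 p$)
$j{\left(N,C \right)} = 9$
$P{\left(S \right)} = -22 - 9 S$ ($P{\left(S \right)} = \left(-18 - 3 \left(2 S + S\right)\right) - 4 = \left(-18 - 3 \cdot 3 S\right) - 4 = \left(-18 - 9 S\right) - 4 = -22 - 9 S$)
$\frac{1}{- 4038 P{\left(1 \right)} + j{\left(-215,G{\left(-10 \right)} \right)}} = \frac{1}{- 4038 \left(-22 - 9\right) + 9} = \frac{1}{\left(-4038\right) \left(-31\right) + 9} = \frac{1}{125178 + 9} = \frac{1}{125187}$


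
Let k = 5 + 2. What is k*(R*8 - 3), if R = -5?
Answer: -301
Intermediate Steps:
k = 7
k*(R*8 - 3) = 7*(-5*8 - 3) = 7*(-40 - 3) = 7*(-43) = -301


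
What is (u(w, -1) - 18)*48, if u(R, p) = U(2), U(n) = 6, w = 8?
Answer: -576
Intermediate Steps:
u(R, p) = 6
(u(w, -1) - 18)*48 = (6 - 18)*48 = -12*48 = -576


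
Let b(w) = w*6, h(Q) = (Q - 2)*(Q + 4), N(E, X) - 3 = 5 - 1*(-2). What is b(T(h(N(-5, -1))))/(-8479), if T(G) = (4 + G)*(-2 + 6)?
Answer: -2784/8479 ≈ -0.32834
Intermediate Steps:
N(E, X) = 10 (N(E, X) = 3 + (5 - 1*(-2)) = 3 + (5 + 2) = 3 + 7 = 10)
h(Q) = (-2 + Q)*(4 + Q)
T(G) = 16 + 4*G (T(G) = (4 + G)*4 = 16 + 4*G)
b(w) = 6*w
b(T(h(N(-5, -1))))/(-8479) = (6*(16 + 4*(-8 + 10² + 2*10)))/(-8479) = (6*(16 + 4*(-8 + 100 + 20)))*(-1/8479) = (6*(16 + 4*112))*(-1/8479) = (6*(16 + 448))*(-1/8479) = (6*464)*(-1/8479) = 2784*(-1/8479) = -2784/8479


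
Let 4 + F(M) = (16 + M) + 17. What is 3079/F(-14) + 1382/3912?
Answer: 670321/3260 ≈ 205.62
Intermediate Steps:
F(M) = 29 + M (F(M) = -4 + ((16 + M) + 17) = -4 + (33 + M) = 29 + M)
3079/F(-14) + 1382/3912 = 3079/(29 - 14) + 1382/3912 = 3079/15 + 1382*(1/3912) = 3079*(1/15) + 691/1956 = 3079/15 + 691/1956 = 670321/3260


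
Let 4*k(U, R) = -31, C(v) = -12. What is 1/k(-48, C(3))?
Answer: -4/31 ≈ -0.12903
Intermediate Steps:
k(U, R) = -31/4 (k(U, R) = (1/4)*(-31) = -31/4)
1/k(-48, C(3)) = 1/(-31/4) = -4/31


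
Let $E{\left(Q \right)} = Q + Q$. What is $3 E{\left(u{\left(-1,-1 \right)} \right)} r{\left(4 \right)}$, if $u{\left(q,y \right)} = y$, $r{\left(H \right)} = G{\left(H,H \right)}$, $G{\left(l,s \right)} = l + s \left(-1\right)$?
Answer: $0$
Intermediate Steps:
$G{\left(l,s \right)} = l - s$
$r{\left(H \right)} = 0$ ($r{\left(H \right)} = H - H = 0$)
$E{\left(Q \right)} = 2 Q$
$3 E{\left(u{\left(-1,-1 \right)} \right)} r{\left(4 \right)} = 3 \cdot 2 \left(-1\right) 0 = 3 \left(-2\right) 0 = \left(-6\right) 0 = 0$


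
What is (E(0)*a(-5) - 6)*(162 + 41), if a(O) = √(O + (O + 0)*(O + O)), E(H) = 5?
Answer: -1218 + 3045*√5 ≈ 5590.8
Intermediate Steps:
a(O) = √(O + 2*O²) (a(O) = √(O + O*(2*O)) = √(O + 2*O²))
(E(0)*a(-5) - 6)*(162 + 41) = (5*√(-5*(1 + 2*(-5))) - 6)*(162 + 41) = (5*√(-5*(1 - 10)) - 6)*203 = (5*√(-5*(-9)) - 6)*203 = (5*√45 - 6)*203 = (5*(3*√5) - 6)*203 = (15*√5 - 6)*203 = (-6 + 15*√5)*203 = -1218 + 3045*√5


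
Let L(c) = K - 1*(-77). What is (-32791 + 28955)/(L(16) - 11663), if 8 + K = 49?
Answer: 3836/11545 ≈ 0.33226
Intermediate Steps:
K = 41 (K = -8 + 49 = 41)
L(c) = 118 (L(c) = 41 - 1*(-77) = 41 + 77 = 118)
(-32791 + 28955)/(L(16) - 11663) = (-32791 + 28955)/(118 - 11663) = -3836/(-11545) = -3836*(-1/11545) = 3836/11545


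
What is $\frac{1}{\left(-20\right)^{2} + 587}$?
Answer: $\frac{1}{987} \approx 0.0010132$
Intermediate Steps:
$\frac{1}{\left(-20\right)^{2} + 587} = \frac{1}{400 + 587} = \frac{1}{987}$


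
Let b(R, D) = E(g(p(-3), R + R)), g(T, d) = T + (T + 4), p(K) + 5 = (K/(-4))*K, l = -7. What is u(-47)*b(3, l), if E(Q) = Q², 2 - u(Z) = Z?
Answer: 21609/4 ≈ 5402.3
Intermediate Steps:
p(K) = -5 - K²/4 (p(K) = -5 + (K/(-4))*K = -5 + (K*(-¼))*K = -5 + (-K/4)*K = -5 - K²/4)
u(Z) = 2 - Z
g(T, d) = 4 + 2*T (g(T, d) = T + (4 + T) = 4 + 2*T)
b(R, D) = 441/4 (b(R, D) = (4 + 2*(-5 - ¼*(-3)²))² = (4 + 2*(-5 - ¼*9))² = (4 + 2*(-5 - 9/4))² = (4 + 2*(-29/4))² = (4 - 29/2)² = (-21/2)² = 441/4)
u(-47)*b(3, l) = (2 - 1*(-47))*(441/4) = (2 + 47)*(441/4) = 49*(441/4) = 21609/4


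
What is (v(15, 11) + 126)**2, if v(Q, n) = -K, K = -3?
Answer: 16641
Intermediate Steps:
v(Q, n) = 3 (v(Q, n) = -1*(-3) = 3)
(v(15, 11) + 126)**2 = (3 + 126)**2 = 129**2 = 16641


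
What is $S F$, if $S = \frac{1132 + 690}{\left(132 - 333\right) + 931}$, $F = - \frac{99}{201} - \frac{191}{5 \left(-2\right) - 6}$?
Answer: $\frac{11177059}{391280} \approx 28.565$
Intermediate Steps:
$F = \frac{12269}{1072}$ ($F = \left(-99\right) \frac{1}{201} - \frac{191}{-10 - 6} = - \frac{33}{67} - \frac{191}{-16} = - \frac{33}{67} - - \frac{191}{16} = - \frac{33}{67} + \frac{191}{16} = \frac{12269}{1072} \approx 11.445$)
$S = \frac{911}{365}$ ($S = \frac{1822}{-201 + 931} = \frac{1822}{730} = 1822 \cdot \frac{1}{730} = \frac{911}{365} \approx 2.4959$)
$S F = \frac{911}{365} \cdot \frac{12269}{1072} = \frac{11177059}{391280}$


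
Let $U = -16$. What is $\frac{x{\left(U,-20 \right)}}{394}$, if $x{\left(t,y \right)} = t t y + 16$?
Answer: $- \frac{2552}{197} \approx -12.954$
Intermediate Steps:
$x{\left(t,y \right)} = 16 + y t^{2}$ ($x{\left(t,y \right)} = t^{2} y + 16 = y t^{2} + 16 = 16 + y t^{2}$)
$\frac{x{\left(U,-20 \right)}}{394} = \frac{16 - 20 \left(-16\right)^{2}}{394} = \left(16 - 5120\right) \frac{1}{394} = \left(-5104\right) \frac{1}{394} = - \frac{2552}{197}$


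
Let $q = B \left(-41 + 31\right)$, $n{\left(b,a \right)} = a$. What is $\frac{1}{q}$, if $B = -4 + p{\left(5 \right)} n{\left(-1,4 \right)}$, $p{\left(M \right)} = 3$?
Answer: $- \frac{1}{80} \approx -0.0125$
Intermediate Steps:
$B = 8$ ($B = -4 + 3 \cdot 4 = -4 + 12 = 8$)
$q = -80$ ($q = 8 \left(-41 + 31\right) = 8 \left(-10\right) = -80$)
$\frac{1}{q} = \frac{1}{-80} = - \frac{1}{80}$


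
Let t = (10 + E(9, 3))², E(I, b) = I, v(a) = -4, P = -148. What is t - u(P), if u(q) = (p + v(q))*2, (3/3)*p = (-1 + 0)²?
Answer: 367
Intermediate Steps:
p = 1 (p = (-1 + 0)² = (-1)² = 1)
u(q) = -6 (u(q) = (1 - 4)*2 = -3*2 = -6)
t = 361 (t = (10 + 9)² = 19² = 361)
t - u(P) = 361 - 1*(-6) = 361 + 6 = 367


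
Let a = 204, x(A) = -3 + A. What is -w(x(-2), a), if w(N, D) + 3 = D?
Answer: -201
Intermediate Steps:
w(N, D) = -3 + D
-w(x(-2), a) = -(-3 + 204) = -1*201 = -201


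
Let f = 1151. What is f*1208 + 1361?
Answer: 1391769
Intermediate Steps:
f*1208 + 1361 = 1151*1208 + 1361 = 1390408 + 1361 = 1391769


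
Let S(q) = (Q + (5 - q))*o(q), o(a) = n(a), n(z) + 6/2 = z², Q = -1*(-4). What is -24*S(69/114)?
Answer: 3639471/6859 ≈ 530.61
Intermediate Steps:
Q = 4
n(z) = -3 + z²
o(a) = -3 + a²
S(q) = (-3 + q²)*(9 - q) (S(q) = (4 + (5 - q))*(-3 + q²) = (9 - q)*(-3 + q²) = (-3 + q²)*(9 - q))
-24*S(69/114) = -24*(-3 + (69/114)²)*(9 - 69/114) = -24*(-3 + (69*(1/114))²)*(9 - 69/114) = -24*(-3 + (23/38)²)*(9 - 1*23/38) = -24*(-3 + 529/1444)*(9 - 23/38) = -(-22818)*319/(361*38) = -24*(-1213157/54872) = 3639471/6859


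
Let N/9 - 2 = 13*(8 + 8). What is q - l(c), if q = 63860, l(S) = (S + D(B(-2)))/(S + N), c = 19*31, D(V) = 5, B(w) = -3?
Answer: 158308346/2479 ≈ 63860.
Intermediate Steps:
N = 1890 (N = 18 + 9*(13*(8 + 8)) = 18 + 9*(13*16) = 18 + 9*208 = 18 + 1872 = 1890)
c = 589
l(S) = (5 + S)/(1890 + S) (l(S) = (S + 5)/(S + 1890) = (5 + S)/(1890 + S))
q - l(c) = 63860 - (5 + 589)/(1890 + 589) = 63860 - 594/2479 = 158308346/2479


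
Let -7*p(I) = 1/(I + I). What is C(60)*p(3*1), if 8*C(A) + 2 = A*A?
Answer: -257/24 ≈ -10.708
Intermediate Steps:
p(I) = -1/(14*I) (p(I) = -1/(7*(I + I)) = -1/(2*I)/7 = -1/(14*I))
C(A) = -¼ + A²/8 (C(A) = -¼ + (A*A)/8 = -¼ + A²/8)
C(60)*p(3*1) = (-¼ + (⅛)*60²)*(-1/(14*(3*1))) = (-¼ + (⅛)*3600)*(-1/14/3) = (-¼ + 450)*(-1/14*⅓) = (1799/4)*(-1/42) = -257/24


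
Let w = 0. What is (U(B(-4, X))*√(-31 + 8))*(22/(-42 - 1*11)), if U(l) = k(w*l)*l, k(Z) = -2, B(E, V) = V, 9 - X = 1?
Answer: 352*I*√23/53 ≈ 31.852*I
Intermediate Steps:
X = 8 (X = 9 - 1*1 = 9 - 1 = 8)
U(l) = -2*l
(U(B(-4, X))*√(-31 + 8))*(22/(-42 - 1*11)) = ((-2*8)*√(-31 + 8))*(22/(-42 - 1*11)) = (-16*I*√23)*(22/(-42 - 11)) = (-16*I*√23)*(22/(-53)) = (-16*I*√23)*(22*(-1/53)) = -16*I*√23*(-22/53) = 352*I*√23/53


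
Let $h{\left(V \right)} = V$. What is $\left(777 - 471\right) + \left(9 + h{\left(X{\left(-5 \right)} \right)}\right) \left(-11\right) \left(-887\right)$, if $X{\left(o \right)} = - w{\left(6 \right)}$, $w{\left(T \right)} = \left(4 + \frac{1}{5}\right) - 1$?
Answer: $\frac{284483}{5} \approx 56897.0$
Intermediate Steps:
$w{\left(T \right)} = \frac{16}{5}$ ($w{\left(T \right)} = \left(4 + \frac{1}{5}\right) - 1 = \frac{21}{5} - 1 = \frac{16}{5}$)
$X{\left(o \right)} = - \frac{16}{5}$ ($X{\left(o \right)} = \left(-1\right) \frac{16}{5} = - \frac{16}{5}$)
$\left(777 - 471\right) + \left(9 + h{\left(X{\left(-5 \right)} \right)}\right) \left(-11\right) \left(-887\right) = \left(777 - 471\right) + \left(9 - \frac{16}{5}\right) \left(-11\right) \left(-887\right) = \left(777 - 471\right) + \frac{29}{5} \left(-11\right) \left(-887\right) = 306 - - \frac{282953}{5} = 306 + \frac{282953}{5} = \frac{284483}{5}$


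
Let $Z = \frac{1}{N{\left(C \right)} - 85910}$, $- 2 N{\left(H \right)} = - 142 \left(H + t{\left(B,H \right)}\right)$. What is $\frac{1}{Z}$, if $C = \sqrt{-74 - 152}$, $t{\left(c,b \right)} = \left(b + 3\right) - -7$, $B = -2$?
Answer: $-85200 + 142 i \sqrt{226} \approx -85200.0 + 2134.7 i$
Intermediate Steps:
$t{\left(c,b \right)} = 10 + b$ ($t{\left(c,b \right)} = \left(3 + b\right) + 7 = 10 + b$)
$C = i \sqrt{226}$ ($C = \sqrt{-226} = i \sqrt{226} \approx 15.033 i$)
$N{\left(H \right)} = 710 + 142 H$ ($N{\left(H \right)} = - \frac{\left(-142\right) \left(H + \left(10 + H\right)\right)}{2} = - \frac{\left(-142\right) \left(10 + 2 H\right)}{2} = - \frac{-1420 - 284 H}{2} = 710 + 142 H$)
$Z = \frac{1}{-85200 + 142 i \sqrt{226}}$ ($Z = \frac{1}{\left(710 + 142 i \sqrt{226}\right) - 85910} = \frac{1}{-85200 + 142 i \sqrt{226}} \approx -1.173 \cdot 10^{-5} - 2.9389 \cdot 10^{-7} i$)
$\frac{1}{Z} = \frac{1}{- \frac{150}{12788023} - \frac{i \sqrt{226}}{51152092}}$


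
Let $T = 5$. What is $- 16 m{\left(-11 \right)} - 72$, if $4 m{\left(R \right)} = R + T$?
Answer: $-48$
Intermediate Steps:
$m{\left(R \right)} = \frac{5}{4} + \frac{R}{4}$ ($m{\left(R \right)} = \frac{R + 5}{4} = \frac{5 + R}{4} = \frac{5}{4} + \frac{R}{4}$)
$- 16 m{\left(-11 \right)} - 72 = - 16 \left(\frac{5}{4} + \frac{1}{4} \left(-11\right)\right) - 72 = - 16 \left(\frac{5}{4} - \frac{11}{4}\right) - 72 = \left(-16\right) \left(- \frac{3}{2}\right) - 72 = 24 - 72 = -48$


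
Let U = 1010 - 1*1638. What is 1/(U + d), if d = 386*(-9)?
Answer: -1/4102 ≈ -0.00024378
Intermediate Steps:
U = -628 (U = 1010 - 1638 = -628)
d = -3474
1/(U + d) = 1/(-628 - 3474) = 1/(-4102) = -1/4102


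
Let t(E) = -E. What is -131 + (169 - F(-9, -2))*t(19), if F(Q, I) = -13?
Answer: -3589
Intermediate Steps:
-131 + (169 - F(-9, -2))*t(19) = -131 + (169 - 1*(-13))*(-1*19) = -131 + (169 + 13)*(-19) = -131 + 182*(-19) = -131 - 3458 = -3589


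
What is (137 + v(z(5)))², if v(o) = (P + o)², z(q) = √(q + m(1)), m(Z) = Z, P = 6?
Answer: 32905 + 4296*√6 ≈ 43428.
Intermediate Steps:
z(q) = √(1 + q) (z(q) = √(q + 1) = √(1 + q))
v(o) = (6 + o)²
(137 + v(z(5)))² = (137 + (6 + √(1 + 5))²)² = (137 + (6 + √6)²)²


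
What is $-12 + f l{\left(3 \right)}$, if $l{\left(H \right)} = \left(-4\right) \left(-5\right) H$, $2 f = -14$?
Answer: $-432$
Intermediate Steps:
$f = -7$ ($f = \frac{1}{2} \left(-14\right) = -7$)
$l{\left(H \right)} = 20 H$
$-12 + f l{\left(3 \right)} = -12 - 7 \cdot 20 \cdot 3 = -12 - 420 = -432$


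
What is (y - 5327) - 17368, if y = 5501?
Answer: -17194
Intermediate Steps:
(y - 5327) - 17368 = (5501 - 5327) - 17368 = 174 - 17368 = -17194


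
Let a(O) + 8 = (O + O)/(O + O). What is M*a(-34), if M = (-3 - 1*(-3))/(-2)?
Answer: 0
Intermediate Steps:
a(O) = -7 (a(O) = -8 + (O + O)/(O + O) = -8 + (2*O)/((2*O)) = -8 + (2*O)*(1/(2*O)) = -8 + 1 = -7)
M = 0 (M = (-3 + 3)*(-½) = 0*(-½) = 0)
M*a(-34) = 0*(-7) = 0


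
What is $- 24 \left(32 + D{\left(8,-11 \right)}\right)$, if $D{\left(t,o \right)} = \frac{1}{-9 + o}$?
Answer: $- \frac{3834}{5} \approx -766.8$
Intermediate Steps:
$- 24 \left(32 + D{\left(8,-11 \right)}\right) = - 24 \left(32 + \frac{1}{-9 - 11}\right) = - 24 \left(32 + \frac{1}{-20}\right) = - 24 \left(32 - \frac{1}{20}\right) = \left(-24\right) \frac{639}{20} = - \frac{3834}{5}$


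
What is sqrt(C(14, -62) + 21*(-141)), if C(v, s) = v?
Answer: I*sqrt(2947) ≈ 54.286*I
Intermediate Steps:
sqrt(C(14, -62) + 21*(-141)) = sqrt(14 + 21*(-141)) = sqrt(14 - 2961) = sqrt(-2947) = I*sqrt(2947)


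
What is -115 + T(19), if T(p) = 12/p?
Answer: -2173/19 ≈ -114.37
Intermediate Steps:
-115 + T(19) = -115 + 12/19 = -2173/19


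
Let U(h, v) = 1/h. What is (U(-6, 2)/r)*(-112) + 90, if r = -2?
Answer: 242/3 ≈ 80.667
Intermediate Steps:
(U(-6, 2)/r)*(-112) + 90 = (1/(-6*(-2)))*(-112) + 90 = -⅙*(-½)*(-112) + 90 = (1/12)*(-112) + 90 = -28/3 + 90 = 242/3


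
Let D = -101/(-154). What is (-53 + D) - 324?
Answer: -57957/154 ≈ -376.34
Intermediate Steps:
D = 101/154 (D = -101*(-1/154) = 101/154 ≈ 0.65584)
(-53 + D) - 324 = (-53 + 101/154) - 324 = -8061/154 - 324 = -57957/154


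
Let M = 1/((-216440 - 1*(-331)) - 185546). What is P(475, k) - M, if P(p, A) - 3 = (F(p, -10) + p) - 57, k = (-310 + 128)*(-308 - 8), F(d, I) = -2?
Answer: 168293446/401655 ≈ 419.00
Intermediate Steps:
k = 57512 (k = -182*(-316) = 57512)
P(p, A) = -56 + p (P(p, A) = 3 + ((-2 + p) - 57) = 3 + (-59 + p) = -56 + p)
M = -1/401655 (M = 1/((-216440 + 331) - 185546) = 1/(-216109 - 185546) = 1/(-401655) = -1/401655 ≈ -2.4897e-6)
P(475, k) - M = (-56 + 475) - 1*(-1/401655) = 419 + 1/401655 = 168293446/401655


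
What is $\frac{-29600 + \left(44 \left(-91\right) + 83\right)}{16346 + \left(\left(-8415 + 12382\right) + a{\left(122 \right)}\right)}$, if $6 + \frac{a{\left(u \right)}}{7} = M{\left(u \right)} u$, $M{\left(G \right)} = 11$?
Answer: $- \frac{33521}{29665} \approx -1.13$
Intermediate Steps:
$a{\left(u \right)} = -42 + 77 u$ ($a{\left(u \right)} = -42 + 7 \cdot 11 u = -42 + 77 u$)
$\frac{-29600 + \left(44 \left(-91\right) + 83\right)}{16346 + \left(\left(-8415 + 12382\right) + a{\left(122 \right)}\right)} = \frac{-29600 + \left(44 \left(-91\right) + 83\right)}{16346 + \left(\left(-8415 + 12382\right) + \left(-42 + 77 \cdot 122\right)\right)} = \frac{-29600 + \left(-4004 + 83\right)}{16346 + \left(3967 + \left(-42 + 9394\right)\right)} = \frac{-29600 - 3921}{16346 + \left(3967 + 9352\right)} = - \frac{33521}{16346 + 13319} = - \frac{33521}{29665}$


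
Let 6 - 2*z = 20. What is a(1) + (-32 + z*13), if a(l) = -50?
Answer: -173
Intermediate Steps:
z = -7 (z = 3 - 1/2*20 = 3 - 10 = -7)
a(1) + (-32 + z*13) = -50 + (-32 - 7*13) = -50 + (-32 - 91) = -50 - 123 = -173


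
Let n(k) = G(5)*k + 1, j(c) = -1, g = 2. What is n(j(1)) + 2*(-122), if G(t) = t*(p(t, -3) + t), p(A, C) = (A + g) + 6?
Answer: -333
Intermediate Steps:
p(A, C) = 8 + A (p(A, C) = (A + 2) + 6 = (2 + A) + 6 = 8 + A)
G(t) = t*(8 + 2*t) (G(t) = t*((8 + t) + t) = t*(8 + 2*t))
n(k) = 1 + 90*k (n(k) = (2*5*(4 + 5))*k + 1 = (2*5*9)*k + 1 = 90*k + 1 = 1 + 90*k)
n(j(1)) + 2*(-122) = (1 + 90*(-1)) + 2*(-122) = (1 - 90) - 244 = -89 - 244 = -333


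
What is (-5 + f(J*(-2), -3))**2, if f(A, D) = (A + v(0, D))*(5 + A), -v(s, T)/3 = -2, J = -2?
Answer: 7225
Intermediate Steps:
v(s, T) = 6 (v(s, T) = -3*(-2) = 6)
f(A, D) = (5 + A)*(6 + A) (f(A, D) = (A + 6)*(5 + A) = (6 + A)*(5 + A) = (5 + A)*(6 + A))
(-5 + f(J*(-2), -3))**2 = (-5 + (30 + (-2*(-2))**2 + 11*(-2*(-2))))**2 = (-5 + (30 + 4**2 + 11*4))**2 = (-5 + (30 + 16 + 44))**2 = (-5 + 90)**2 = 85**2 = 7225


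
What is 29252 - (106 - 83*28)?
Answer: 31470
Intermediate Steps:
29252 - (106 - 83*28) = 29252 - (106 - 2324) = 29252 - 1*(-2218) = 29252 + 2218 = 31470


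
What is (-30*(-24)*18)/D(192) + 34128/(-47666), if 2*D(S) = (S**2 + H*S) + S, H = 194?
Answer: -376257/1024819 ≈ -0.36714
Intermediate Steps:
D(S) = S**2/2 + 195*S/2 (D(S) = ((S**2 + 194*S) + S)/2 = (S**2 + 195*S)/2 = S**2/2 + 195*S/2)
(-30*(-24)*18)/D(192) + 34128/(-47666) = (-30*(-24)*18)/(((1/2)*192*(195 + 192))) + 34128/(-47666) = (720*18)/(((1/2)*192*387)) + 34128*(-1/47666) = 12960/37152 - 17064/23833 = 12960*(1/37152) - 17064/23833 = 15/43 - 17064/23833 = -376257/1024819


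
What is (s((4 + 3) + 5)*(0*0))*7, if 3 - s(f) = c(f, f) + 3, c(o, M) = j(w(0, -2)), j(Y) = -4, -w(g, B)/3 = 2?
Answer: 0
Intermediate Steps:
w(g, B) = -6 (w(g, B) = -3*2 = -6)
c(o, M) = -4
s(f) = 4 (s(f) = 3 - (-4 + 3) = 3 - 1*(-1) = 3 + 1 = 4)
(s((4 + 3) + 5)*(0*0))*7 = (4*(0*0))*7 = (4*0)*7 = 0*7 = 0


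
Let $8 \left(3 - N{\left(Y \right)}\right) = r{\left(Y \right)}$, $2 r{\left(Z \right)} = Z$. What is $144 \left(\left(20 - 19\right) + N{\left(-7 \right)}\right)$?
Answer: $639$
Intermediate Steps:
$r{\left(Z \right)} = \frac{Z}{2}$
$N{\left(Y \right)} = 3 - \frac{Y}{16}$ ($N{\left(Y \right)} = 3 - \frac{\frac{1}{2} Y}{8} = 3 - \frac{Y}{16}$)
$144 \left(\left(20 - 19\right) + N{\left(-7 \right)}\right) = 144 \left(\left(20 - 19\right) + \left(3 - - \frac{7}{16}\right)\right) = 144 \left(1 + \left(3 + \frac{7}{16}\right)\right) = 144 \left(1 + \frac{55}{16}\right) = 144 \cdot \frac{71}{16} = 639$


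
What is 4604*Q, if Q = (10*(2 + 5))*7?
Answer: 2255960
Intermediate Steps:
Q = 490 (Q = (10*7)*7 = 70*7 = 490)
4604*Q = 4604*490 = 2255960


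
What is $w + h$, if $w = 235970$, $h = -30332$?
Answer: $205638$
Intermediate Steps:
$w + h = 235970 - 30332 = 205638$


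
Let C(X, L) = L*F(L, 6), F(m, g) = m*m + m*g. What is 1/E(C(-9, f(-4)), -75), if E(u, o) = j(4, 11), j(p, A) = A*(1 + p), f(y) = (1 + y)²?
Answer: 1/55 ≈ 0.018182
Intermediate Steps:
F(m, g) = m² + g*m
C(X, L) = L²*(6 + L) (C(X, L) = L*(L*(6 + L)) = L²*(6 + L))
E(u, o) = 55 (E(u, o) = 11*(1 + 4) = 11*5 = 55)
1/E(C(-9, f(-4)), -75) = 1/55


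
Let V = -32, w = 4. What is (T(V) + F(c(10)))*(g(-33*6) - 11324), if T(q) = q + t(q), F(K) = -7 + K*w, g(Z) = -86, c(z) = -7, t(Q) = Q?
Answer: 1129590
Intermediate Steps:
F(K) = -7 + 4*K (F(K) = -7 + K*4 = -7 + 4*K)
T(q) = 2*q (T(q) = q + q = 2*q)
(T(V) + F(c(10)))*(g(-33*6) - 11324) = (2*(-32) + (-7 + 4*(-7)))*(-86 - 11324) = (-64 + (-7 - 28))*(-11410) = (-64 - 35)*(-11410) = -99*(-11410) = 1129590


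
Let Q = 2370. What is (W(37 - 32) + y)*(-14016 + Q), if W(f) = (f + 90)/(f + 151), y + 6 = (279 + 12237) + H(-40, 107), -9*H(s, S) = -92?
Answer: -3791257603/26 ≈ -1.4582e+8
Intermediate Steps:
H(s, S) = 92/9 (H(s, S) = -⅑*(-92) = 92/9)
y = 112682/9 (y = -6 + ((279 + 12237) + 92/9) = -6 + (12516 + 92/9) = -6 + 112736/9 = 112682/9 ≈ 12520.)
W(f) = (90 + f)/(151 + f)
(W(37 - 32) + y)*(-14016 + Q) = ((90 + (37 - 32))/(151 + (37 - 32)) + 112682/9)*(-14016 + 2370) = ((90 + 5)/(151 + 5) + 112682/9)*(-11646) = (95/156 + 112682/9)*(-11646) = (5859749/468)*(-11646) = -3791257603/26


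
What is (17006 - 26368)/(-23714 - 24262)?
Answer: 4681/23988 ≈ 0.19514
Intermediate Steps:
(17006 - 26368)/(-23714 - 24262) = -9362/(-47976) = -9362*(-1/47976) = 4681/23988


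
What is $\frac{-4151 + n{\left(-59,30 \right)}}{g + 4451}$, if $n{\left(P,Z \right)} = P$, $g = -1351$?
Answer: $- \frac{421}{310} \approx -1.3581$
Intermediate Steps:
$\frac{-4151 + n{\left(-59,30 \right)}}{g + 4451} = \frac{-4151 - 59}{-1351 + 4451} = - \frac{4210}{3100} = \left(-4210\right) \frac{1}{3100} = - \frac{421}{310}$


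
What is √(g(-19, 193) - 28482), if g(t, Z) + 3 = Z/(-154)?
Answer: I*√675579982/154 ≈ 168.78*I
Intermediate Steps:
g(t, Z) = -3 - Z/154 (g(t, Z) = -3 + Z/(-154) = -3 + Z*(-1/154) = -3 - Z/154)
√(g(-19, 193) - 28482) = √((-3 - 1/154*193) - 28482) = √((-3 - 193/154) - 28482) = √(-655/154 - 28482) = √(-4386883/154) = I*√675579982/154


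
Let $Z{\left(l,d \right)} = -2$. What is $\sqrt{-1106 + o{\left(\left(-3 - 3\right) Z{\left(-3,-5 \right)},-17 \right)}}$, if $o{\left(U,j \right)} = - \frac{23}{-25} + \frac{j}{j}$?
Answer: $\frac{i \sqrt{27602}}{5} \approx 33.228 i$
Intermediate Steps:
$o{\left(U,j \right)} = \frac{48}{25}$ ($o{\left(U,j \right)} = \left(-23\right) \left(- \frac{1}{25}\right) + 1 = \frac{23}{25} + 1 = \frac{48}{25}$)
$\sqrt{-1106 + o{\left(\left(-3 - 3\right) Z{\left(-3,-5 \right)},-17 \right)}} = \sqrt{-1106 + \frac{48}{25}} = \sqrt{- \frac{27602}{25}} = \frac{i \sqrt{27602}}{5}$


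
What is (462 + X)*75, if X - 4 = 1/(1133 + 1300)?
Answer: 28344475/811 ≈ 34950.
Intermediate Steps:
X = 9733/2433 (X = 4 + 1/(1133 + 1300) = 4 + 1/2433 = 9733/2433 ≈ 4.0004)
(462 + X)*75 = (462 + 9733/2433)*75 = (1133779/2433)*75 = 28344475/811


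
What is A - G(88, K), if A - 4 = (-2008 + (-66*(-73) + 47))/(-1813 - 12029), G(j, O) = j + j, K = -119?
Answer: -2383681/13842 ≈ -172.21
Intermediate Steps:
G(j, O) = 2*j
A = 52511/13842 (A = 4 + (-2008 + (-66*(-73) + 47))/(-1813 - 12029) = 4 + (-2008 + (4818 + 47))/(-13842) = 4 + (-2008 + 4865)*(-1/13842) = 4 + 2857*(-1/13842) = 4 - 2857/13842 = 52511/13842 ≈ 3.7936)
A - G(88, K) = 52511/13842 - 2*88 = 52511/13842 - 1*176 = 52511/13842 - 176 = -2383681/13842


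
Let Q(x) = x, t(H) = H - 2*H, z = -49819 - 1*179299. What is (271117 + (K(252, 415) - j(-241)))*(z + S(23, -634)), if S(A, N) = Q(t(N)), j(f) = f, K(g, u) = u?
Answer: -62095782132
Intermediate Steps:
z = -229118 (z = -49819 - 179299 = -229118)
t(H) = -H
S(A, N) = -N
(271117 + (K(252, 415) - j(-241)))*(z + S(23, -634)) = (271117 + (415 - 1*(-241)))*(-229118 - 1*(-634)) = (271117 + (415 + 241))*(-229118 + 634) = (271117 + 656)*(-228484) = 271773*(-228484) = -62095782132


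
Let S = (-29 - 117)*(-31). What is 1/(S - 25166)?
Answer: -1/20640 ≈ -4.8450e-5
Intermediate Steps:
S = 4526 (S = -146*(-31) = 4526)
1/(S - 25166) = 1/(4526 - 25166) = 1/(-20640) = -1/20640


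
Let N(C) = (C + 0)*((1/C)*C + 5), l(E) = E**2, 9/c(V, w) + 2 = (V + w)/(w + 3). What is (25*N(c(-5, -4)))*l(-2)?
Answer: 5400/7 ≈ 771.43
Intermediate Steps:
c(V, w) = 9/(-2 + (V + w)/(3 + w)) (c(V, w) = 9/(-2 + (V + w)/(w + 3)) = 9/(-2 + (V + w)/(3 + w)))
N(C) = 6*C (N(C) = C*(C/C + 5) = C*(1 + 5) = C*6 = 6*C)
(25*N(c(-5, -4)))*l(-2) = (25*(6*(9*(-3 - 1*(-4))/(6 - 4 - 1*(-5)))))*(-2)**2 = (25*(6*(9*(-3 + 4)/(6 - 4 + 5))))*4 = (25*(6*(9*1/7)))*4 = (25*(6*(9*(1/7)*1)))*4 = (25*(6*(9/7)))*4 = (25*(54/7))*4 = (1350/7)*4 = 5400/7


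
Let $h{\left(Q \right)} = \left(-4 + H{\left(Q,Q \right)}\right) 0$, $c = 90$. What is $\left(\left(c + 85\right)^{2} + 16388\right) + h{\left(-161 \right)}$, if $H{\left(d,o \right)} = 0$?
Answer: $47013$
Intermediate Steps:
$h{\left(Q \right)} = 0$ ($h{\left(Q \right)} = \left(-4 + 0\right) 0 = \left(-4\right) 0 = 0$)
$\left(\left(c + 85\right)^{2} + 16388\right) + h{\left(-161 \right)} = \left(\left(90 + 85\right)^{2} + 16388\right) + 0 = \left(175^{2} + 16388\right) + 0 = \left(30625 + 16388\right) + 0 = 47013 + 0 = 47013$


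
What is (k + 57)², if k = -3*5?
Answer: 1764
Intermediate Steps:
k = -15
(k + 57)² = (-15 + 57)² = 42² = 1764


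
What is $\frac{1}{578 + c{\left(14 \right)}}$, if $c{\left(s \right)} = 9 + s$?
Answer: $\frac{1}{601} \approx 0.0016639$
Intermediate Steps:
$\frac{1}{578 + c{\left(14 \right)}} = \frac{1}{578 + \left(9 + 14\right)} = \frac{1}{578 + 23} = \frac{1}{601}$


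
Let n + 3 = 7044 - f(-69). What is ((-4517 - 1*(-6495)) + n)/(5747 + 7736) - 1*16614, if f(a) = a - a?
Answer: -223997543/13483 ≈ -16613.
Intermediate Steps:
f(a) = 0
n = 7041 (n = -3 + (7044 - 1*0) = -3 + (7044 + 0) = -3 + 7044 = 7041)
((-4517 - 1*(-6495)) + n)/(5747 + 7736) - 1*16614 = ((-4517 - 1*(-6495)) + 7041)/(5747 + 7736) - 1*16614 = ((-4517 + 6495) + 7041)/13483 - 16614 = (1978 + 7041)*(1/13483) - 16614 = 9019*(1/13483) - 16614 = 9019/13483 - 16614 = -223997543/13483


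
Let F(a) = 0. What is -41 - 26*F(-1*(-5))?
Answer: -41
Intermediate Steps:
-41 - 26*F(-1*(-5)) = -41 - 26*0 = -41 + 0 = -41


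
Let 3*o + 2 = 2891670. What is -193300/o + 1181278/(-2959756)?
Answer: -641528287013/1069828964126 ≈ -0.59966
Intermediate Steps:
o = 2891668/3 (o = -⅔ + (⅓)*2891670 = -⅔ + 963890 = 2891668/3 ≈ 9.6389e+5)
-193300/o + 1181278/(-2959756) = -193300/2891668/3 + 1181278/(-2959756) = -193300*3/2891668 + 1181278*(-1/2959756) = -144975/722917 - 590639/1479878 = -641528287013/1069828964126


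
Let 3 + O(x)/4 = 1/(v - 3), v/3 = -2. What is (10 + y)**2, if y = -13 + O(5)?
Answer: 19321/81 ≈ 238.53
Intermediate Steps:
v = -6 (v = 3*(-2) = -6)
O(x) = -112/9 (O(x) = -12 + 4/(-6 - 3) = -12 + 4/(-9) = -12 + 4*(-1/9) = -12 - 4/9 = -112/9)
y = -229/9 (y = -13 - 112/9 = -229/9 ≈ -25.444)
(10 + y)**2 = (10 - 229/9)**2 = (-139/9)**2 = 19321/81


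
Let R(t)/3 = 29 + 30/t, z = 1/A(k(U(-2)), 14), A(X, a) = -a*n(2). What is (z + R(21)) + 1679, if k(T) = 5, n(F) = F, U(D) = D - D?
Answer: 7081/4 ≈ 1770.3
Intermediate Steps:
U(D) = 0
A(X, a) = -2*a (A(X, a) = -a*2 = -2*a)
z = -1/28 (z = 1/(-2*14) = 1/(-28) = -1/28 ≈ -0.035714)
R(t) = 87 + 90/t (R(t) = 3*(29 + 30/t) = 87 + 90/t)
(z + R(21)) + 1679 = (-1/28 + (87 + 90/21)) + 1679 = (-1/28 + (87 + 90*(1/21))) + 1679 = (-1/28 + (87 + 30/7)) + 1679 = (-1/28 + 639/7) + 1679 = 365/4 + 1679 = 7081/4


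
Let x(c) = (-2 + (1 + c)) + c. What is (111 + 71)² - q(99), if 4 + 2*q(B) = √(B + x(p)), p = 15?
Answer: 33126 - 4*√2 ≈ 33120.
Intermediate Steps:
x(c) = -1 + 2*c (x(c) = (-1 + c) + c = -1 + 2*c)
q(B) = -2 + √(29 + B)/2 (q(B) = -2 + √(B + (-1 + 2*15))/2 = -2 + √(B + (-1 + 30))/2 = -2 + √(B + 29)/2 = -2 + √(29 + B)/2)
(111 + 71)² - q(99) = (111 + 71)² - (-2 + √(29 + 99)/2) = 182² - (-2 + √128/2) = 33124 - (-2 + (8*√2)/2) = 33124 - (-2 + 4*√2) = 33124 + (2 - 4*√2) = 33126 - 4*√2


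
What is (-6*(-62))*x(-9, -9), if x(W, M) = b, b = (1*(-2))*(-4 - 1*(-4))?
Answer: 0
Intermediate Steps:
b = 0 (b = -2*(-4 + 4) = -2*0 = 0)
x(W, M) = 0
(-6*(-62))*x(-9, -9) = -6*(-62)*0 = 372*0 = 0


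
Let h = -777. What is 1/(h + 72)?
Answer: -1/705 ≈ -0.0014184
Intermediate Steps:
1/(h + 72) = 1/(-777 + 72) = 1/(-705) = -1/705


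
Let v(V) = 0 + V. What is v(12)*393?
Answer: 4716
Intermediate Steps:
v(V) = V
v(12)*393 = 12*393 = 4716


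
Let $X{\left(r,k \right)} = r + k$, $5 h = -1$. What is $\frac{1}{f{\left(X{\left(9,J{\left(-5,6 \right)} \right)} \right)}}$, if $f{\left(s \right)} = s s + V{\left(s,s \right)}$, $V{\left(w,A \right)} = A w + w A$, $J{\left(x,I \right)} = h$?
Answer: $\frac{25}{5808} \approx 0.0043044$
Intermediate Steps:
$h = - \frac{1}{5}$ ($h = \frac{1}{5} \left(-1\right) = - \frac{1}{5} \approx -0.2$)
$J{\left(x,I \right)} = - \frac{1}{5}$
$V{\left(w,A \right)} = 2 A w$ ($V{\left(w,A \right)} = A w + A w = 2 A w$)
$X{\left(r,k \right)} = k + r$
$f{\left(s \right)} = 3 s^{2}$ ($f{\left(s \right)} = s s + 2 s s = s^{2} + 2 s^{2} = 3 s^{2}$)
$\frac{1}{f{\left(X{\left(9,J{\left(-5,6 \right)} \right)} \right)}} = \frac{1}{3 \left(- \frac{1}{5} + 9\right)^{2}} = \frac{1}{3 \left(\frac{44}{5}\right)^{2}} = \frac{1}{3 \cdot \frac{1936}{25}} = \frac{1}{\frac{5808}{25}} = \frac{25}{5808}$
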